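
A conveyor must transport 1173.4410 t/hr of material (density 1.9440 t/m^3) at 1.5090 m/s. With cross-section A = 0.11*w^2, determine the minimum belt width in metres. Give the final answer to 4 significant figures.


A_req = 1173.4410 / (1.5090 * 1.9440 * 3600) = 0.111115 m^2
w = sqrt(0.111115 / 0.11)
w = 1.005 m


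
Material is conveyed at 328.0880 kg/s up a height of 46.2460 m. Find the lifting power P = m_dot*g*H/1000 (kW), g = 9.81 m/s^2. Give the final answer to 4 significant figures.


P = 328.0880 * 9.81 * 46.2460 / 1000
P = 148.8 kW


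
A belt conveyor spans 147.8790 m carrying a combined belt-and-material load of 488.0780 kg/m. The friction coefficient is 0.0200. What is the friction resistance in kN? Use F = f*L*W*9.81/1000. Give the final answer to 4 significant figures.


F = 0.0200 * 147.8790 * 488.0780 * 9.81 / 1000
F = 14.16 kN


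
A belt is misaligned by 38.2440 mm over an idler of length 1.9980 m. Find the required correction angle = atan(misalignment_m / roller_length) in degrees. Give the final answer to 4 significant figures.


misalign_m = 38.2440 / 1000 = 0.038244 m
angle = atan(0.038244 / 1.9980)
angle = 1.097 deg


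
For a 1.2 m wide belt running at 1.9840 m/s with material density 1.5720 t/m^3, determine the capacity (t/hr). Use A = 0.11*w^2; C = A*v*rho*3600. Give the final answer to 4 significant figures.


A = 0.11 * 1.2^2 = 0.1584 m^2
C = 0.1584 * 1.9840 * 1.5720 * 3600
C = 1778 t/hr


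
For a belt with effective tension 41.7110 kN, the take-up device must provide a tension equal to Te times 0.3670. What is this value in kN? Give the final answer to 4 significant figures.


T_tu = 41.7110 * 0.3670
T_tu = 15.31 kN


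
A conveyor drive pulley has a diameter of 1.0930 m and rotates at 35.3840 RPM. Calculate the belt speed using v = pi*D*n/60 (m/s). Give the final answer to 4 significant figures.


v = pi * 1.0930 * 35.3840 / 60
v = 2.025 m/s


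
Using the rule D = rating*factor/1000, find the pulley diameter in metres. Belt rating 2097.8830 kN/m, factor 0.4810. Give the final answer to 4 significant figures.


D = 2097.8830 * 0.4810 / 1000
D = 1.009 m


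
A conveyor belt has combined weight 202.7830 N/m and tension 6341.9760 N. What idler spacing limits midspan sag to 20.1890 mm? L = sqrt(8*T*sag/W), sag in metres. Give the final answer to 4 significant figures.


sag = 20.1890/1000 = 0.020189 m
L = sqrt(8 * 6341.9760 * 0.020189 / 202.7830)
L = 2.247 m


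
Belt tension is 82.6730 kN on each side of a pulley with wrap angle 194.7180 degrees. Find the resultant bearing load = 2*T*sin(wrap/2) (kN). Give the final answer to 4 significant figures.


F = 2 * 82.6730 * sin(194.7180/2 deg)
F = 164.0 kN


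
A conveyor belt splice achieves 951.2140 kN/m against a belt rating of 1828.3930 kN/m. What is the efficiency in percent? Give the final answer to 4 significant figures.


Eff = 951.2140 / 1828.3930 * 100
Eff = 52.02 %


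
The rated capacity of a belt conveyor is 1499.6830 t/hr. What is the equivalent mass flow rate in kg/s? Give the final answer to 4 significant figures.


m_dot = 1499.6830 * 1000 / 3600
m_dot = 416.6 kg/s


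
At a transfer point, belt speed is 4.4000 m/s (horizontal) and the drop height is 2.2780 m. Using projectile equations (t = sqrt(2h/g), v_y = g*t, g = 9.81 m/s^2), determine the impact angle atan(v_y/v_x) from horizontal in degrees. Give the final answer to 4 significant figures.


t = sqrt(2*2.2780/9.81) = 0.681487 s
v_y = 9.81 * 0.681487 = 6.68539 m/s
angle = atan(6.68539 / 4.4000) = 56.65 deg


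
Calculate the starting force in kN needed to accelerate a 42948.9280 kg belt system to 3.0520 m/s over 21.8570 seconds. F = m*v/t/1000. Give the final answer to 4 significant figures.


F = 42948.9280 * 3.0520 / 21.8570 / 1000
F = 5.997 kN


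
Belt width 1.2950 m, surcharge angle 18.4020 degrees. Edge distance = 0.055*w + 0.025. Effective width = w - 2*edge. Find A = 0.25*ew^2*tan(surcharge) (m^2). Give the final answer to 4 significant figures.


edge = 0.055*1.2950 + 0.025 = 0.096225 m
ew = 1.2950 - 2*0.096225 = 1.10255 m
A = 0.25 * 1.10255^2 * tan(18.4020 deg)
A = 0.1011 m^2


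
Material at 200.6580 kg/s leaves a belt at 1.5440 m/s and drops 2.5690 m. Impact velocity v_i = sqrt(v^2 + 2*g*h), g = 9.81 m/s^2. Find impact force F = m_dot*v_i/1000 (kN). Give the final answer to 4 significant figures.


v_i = sqrt(1.5440^2 + 2*9.81*2.5690) = 7.26552 m/s
F = 200.6580 * 7.26552 / 1000
F = 1.458 kN


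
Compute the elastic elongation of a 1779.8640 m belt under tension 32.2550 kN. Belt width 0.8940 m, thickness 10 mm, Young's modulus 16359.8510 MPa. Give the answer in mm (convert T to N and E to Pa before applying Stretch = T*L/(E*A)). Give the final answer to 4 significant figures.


A = 0.8940 * 0.01 = 0.00894 m^2
Stretch = 32.2550*1000 * 1779.8640 / (16359.8510e6 * 0.00894) * 1000
Stretch = 392.5 mm


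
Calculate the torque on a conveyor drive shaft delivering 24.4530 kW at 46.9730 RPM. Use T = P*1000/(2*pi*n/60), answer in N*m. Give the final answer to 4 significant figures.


omega = 2*pi*46.9730/60 = 4.919 rad/s
T = 24.4530*1000 / 4.919
T = 4971 N*m


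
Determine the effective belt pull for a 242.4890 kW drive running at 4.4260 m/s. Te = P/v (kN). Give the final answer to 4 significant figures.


Te = P / v = 242.4890 / 4.4260
Te = 54.79 kN


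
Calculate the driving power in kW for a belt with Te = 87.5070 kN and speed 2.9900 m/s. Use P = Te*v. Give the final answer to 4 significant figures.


P = Te * v = 87.5070 * 2.9900
P = 261.6 kW


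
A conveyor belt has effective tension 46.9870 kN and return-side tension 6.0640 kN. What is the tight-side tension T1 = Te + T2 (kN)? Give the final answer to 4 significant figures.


T1 = Te + T2 = 46.9870 + 6.0640
T1 = 53.05 kN


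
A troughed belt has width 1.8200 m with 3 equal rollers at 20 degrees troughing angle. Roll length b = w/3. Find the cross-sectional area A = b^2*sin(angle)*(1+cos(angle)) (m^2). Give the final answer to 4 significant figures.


b = 1.8200/3 = 0.606667 m
A = 0.606667^2 * sin(20 deg) * (1 + cos(20 deg))
A = 0.2442 m^2


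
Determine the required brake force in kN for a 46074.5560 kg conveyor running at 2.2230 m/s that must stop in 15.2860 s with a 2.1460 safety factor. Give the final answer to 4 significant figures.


F = 46074.5560 * 2.2230 / 15.2860 * 2.1460 / 1000
F = 14.38 kN


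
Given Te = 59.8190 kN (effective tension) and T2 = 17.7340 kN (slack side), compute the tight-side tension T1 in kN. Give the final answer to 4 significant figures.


T1 = Te + T2 = 59.8190 + 17.7340
T1 = 77.55 kN


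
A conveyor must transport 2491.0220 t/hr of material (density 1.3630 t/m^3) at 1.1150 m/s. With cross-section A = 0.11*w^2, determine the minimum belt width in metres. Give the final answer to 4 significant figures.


A_req = 2491.0220 / (1.1150 * 1.3630 * 3600) = 0.455307 m^2
w = sqrt(0.455307 / 0.11)
w = 2.034 m


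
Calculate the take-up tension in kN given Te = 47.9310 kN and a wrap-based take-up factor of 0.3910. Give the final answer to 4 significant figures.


T_tu = 47.9310 * 0.3910
T_tu = 18.74 kN


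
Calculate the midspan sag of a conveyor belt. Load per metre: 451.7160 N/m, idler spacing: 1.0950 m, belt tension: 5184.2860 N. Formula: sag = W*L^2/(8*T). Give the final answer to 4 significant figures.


sag = 451.7160 * 1.0950^2 / (8 * 5184.2860)
sag = 0.01306 m


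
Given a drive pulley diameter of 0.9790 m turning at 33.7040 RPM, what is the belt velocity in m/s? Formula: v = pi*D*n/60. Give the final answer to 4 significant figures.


v = pi * 0.9790 * 33.7040 / 60
v = 1.728 m/s


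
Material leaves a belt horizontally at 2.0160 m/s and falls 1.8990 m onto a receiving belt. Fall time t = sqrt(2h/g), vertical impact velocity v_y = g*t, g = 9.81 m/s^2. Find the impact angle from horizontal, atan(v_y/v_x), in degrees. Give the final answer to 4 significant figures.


t = sqrt(2*1.8990/9.81) = 0.622219 s
v_y = 9.81 * 0.622219 = 6.10397 m/s
angle = atan(6.10397 / 2.0160) = 71.72 deg


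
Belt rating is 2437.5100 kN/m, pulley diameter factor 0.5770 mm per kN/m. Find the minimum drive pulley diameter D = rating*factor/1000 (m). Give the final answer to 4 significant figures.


D = 2437.5100 * 0.5770 / 1000
D = 1.406 m


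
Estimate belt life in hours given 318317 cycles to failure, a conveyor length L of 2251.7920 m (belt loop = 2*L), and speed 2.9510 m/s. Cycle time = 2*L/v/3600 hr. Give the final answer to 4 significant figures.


cycle_time = 2 * 2251.7920 / 2.9510 / 3600 = 0.423923 hr
life = 318317 * 0.423923 = 134900 hours


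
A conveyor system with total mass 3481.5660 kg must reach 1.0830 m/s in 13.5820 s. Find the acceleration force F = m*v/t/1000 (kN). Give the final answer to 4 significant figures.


F = 3481.5660 * 1.0830 / 13.5820 / 1000
F = 0.2776 kN


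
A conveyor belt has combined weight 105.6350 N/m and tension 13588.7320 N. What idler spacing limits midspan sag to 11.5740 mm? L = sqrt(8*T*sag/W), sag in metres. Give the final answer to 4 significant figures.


sag = 11.5740/1000 = 0.011574 m
L = sqrt(8 * 13588.7320 * 0.011574 / 105.6350)
L = 3.451 m


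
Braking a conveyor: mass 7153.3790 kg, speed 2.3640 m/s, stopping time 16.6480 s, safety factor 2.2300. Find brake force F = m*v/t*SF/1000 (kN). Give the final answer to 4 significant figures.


F = 7153.3790 * 2.3640 / 16.6480 * 2.2300 / 1000
F = 2.265 kN


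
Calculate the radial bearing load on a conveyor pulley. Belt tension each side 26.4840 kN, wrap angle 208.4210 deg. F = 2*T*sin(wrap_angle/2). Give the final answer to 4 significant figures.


F = 2 * 26.4840 * sin(208.4210/2 deg)
F = 51.35 kN


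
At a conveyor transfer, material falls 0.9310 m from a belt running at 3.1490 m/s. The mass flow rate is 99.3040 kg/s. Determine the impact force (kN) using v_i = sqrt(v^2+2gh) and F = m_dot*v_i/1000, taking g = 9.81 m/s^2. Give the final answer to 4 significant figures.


v_i = sqrt(3.1490^2 + 2*9.81*0.9310) = 5.30871 m/s
F = 99.3040 * 5.30871 / 1000
F = 0.5272 kN


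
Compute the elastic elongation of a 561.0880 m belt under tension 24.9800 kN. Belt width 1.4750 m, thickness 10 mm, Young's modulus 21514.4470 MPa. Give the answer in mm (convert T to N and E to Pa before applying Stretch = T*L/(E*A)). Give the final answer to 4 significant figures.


A = 1.4750 * 0.01 = 0.01475 m^2
Stretch = 24.9800*1000 * 561.0880 / (21514.4470e6 * 0.01475) * 1000
Stretch = 44.17 mm


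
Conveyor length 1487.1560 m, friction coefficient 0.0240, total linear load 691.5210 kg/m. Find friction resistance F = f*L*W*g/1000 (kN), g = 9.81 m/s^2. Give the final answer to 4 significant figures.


F = 0.0240 * 1487.1560 * 691.5210 * 9.81 / 1000
F = 242.1 kN


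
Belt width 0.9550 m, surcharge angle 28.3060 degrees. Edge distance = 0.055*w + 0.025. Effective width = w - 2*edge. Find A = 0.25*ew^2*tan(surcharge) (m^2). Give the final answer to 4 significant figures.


edge = 0.055*0.9550 + 0.025 = 0.077525 m
ew = 0.9550 - 2*0.077525 = 0.79995 m
A = 0.25 * 0.79995^2 * tan(28.3060 deg)
A = 0.08616 m^2


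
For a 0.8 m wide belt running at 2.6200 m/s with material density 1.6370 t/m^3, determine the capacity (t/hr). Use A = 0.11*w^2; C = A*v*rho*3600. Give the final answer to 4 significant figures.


A = 0.11 * 0.8^2 = 0.0704 m^2
C = 0.0704 * 2.6200 * 1.6370 * 3600
C = 1087 t/hr


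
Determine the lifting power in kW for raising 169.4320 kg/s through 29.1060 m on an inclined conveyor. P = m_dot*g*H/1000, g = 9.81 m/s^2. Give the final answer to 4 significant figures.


P = 169.4320 * 9.81 * 29.1060 / 1000
P = 48.38 kW


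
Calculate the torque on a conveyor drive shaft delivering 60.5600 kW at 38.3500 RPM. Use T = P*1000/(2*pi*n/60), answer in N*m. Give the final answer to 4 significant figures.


omega = 2*pi*38.3500/60 = 4.016 rad/s
T = 60.5600*1000 / 4.016
T = 15080 N*m


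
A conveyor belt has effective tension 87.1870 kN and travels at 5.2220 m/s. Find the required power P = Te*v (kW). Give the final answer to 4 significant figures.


P = Te * v = 87.1870 * 5.2220
P = 455.3 kW


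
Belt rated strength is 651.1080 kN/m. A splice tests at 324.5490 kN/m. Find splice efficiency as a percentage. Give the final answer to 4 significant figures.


Eff = 324.5490 / 651.1080 * 100
Eff = 49.85 %


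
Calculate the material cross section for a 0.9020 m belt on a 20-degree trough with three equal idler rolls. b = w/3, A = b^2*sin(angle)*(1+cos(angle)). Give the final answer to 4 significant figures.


b = 0.9020/3 = 0.300667 m
A = 0.300667^2 * sin(20 deg) * (1 + cos(20 deg))
A = 0.05997 m^2


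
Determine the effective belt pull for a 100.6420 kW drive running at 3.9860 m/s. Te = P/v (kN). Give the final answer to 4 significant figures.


Te = P / v = 100.6420 / 3.9860
Te = 25.25 kN


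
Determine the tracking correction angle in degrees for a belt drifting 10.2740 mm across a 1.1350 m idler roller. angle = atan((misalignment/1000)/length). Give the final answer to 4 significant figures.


misalign_m = 10.2740 / 1000 = 0.010274 m
angle = atan(0.010274 / 1.1350)
angle = 0.5186 deg


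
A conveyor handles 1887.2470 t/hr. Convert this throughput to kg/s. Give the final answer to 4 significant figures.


m_dot = 1887.2470 * 1000 / 3600
m_dot = 524.2 kg/s


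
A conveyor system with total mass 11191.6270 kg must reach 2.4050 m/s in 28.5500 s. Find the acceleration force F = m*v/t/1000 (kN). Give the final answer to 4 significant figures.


F = 11191.6270 * 2.4050 / 28.5500 / 1000
F = 0.9428 kN


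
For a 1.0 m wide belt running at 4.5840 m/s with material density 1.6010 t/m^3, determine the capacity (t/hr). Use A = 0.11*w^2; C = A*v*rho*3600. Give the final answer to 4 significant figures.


A = 0.11 * 1.0^2 = 0.11 m^2
C = 0.11 * 4.5840 * 1.6010 * 3600
C = 2906 t/hr


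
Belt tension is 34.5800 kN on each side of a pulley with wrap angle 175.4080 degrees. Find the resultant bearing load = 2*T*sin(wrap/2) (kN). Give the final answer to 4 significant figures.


F = 2 * 34.5800 * sin(175.4080/2 deg)
F = 69.10 kN


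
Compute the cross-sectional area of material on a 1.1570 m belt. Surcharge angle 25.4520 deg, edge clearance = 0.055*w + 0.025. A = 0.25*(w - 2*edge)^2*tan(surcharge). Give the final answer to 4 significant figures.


edge = 0.055*1.1570 + 0.025 = 0.088635 m
ew = 1.1570 - 2*0.088635 = 0.97973 m
A = 0.25 * 0.97973^2 * tan(25.4520 deg)
A = 0.1142 m^2


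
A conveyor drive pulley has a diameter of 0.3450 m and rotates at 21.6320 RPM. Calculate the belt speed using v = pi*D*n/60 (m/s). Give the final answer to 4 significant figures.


v = pi * 0.3450 * 21.6320 / 60
v = 0.3908 m/s


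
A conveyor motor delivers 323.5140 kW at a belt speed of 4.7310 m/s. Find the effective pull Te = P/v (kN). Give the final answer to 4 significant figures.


Te = P / v = 323.5140 / 4.7310
Te = 68.38 kN


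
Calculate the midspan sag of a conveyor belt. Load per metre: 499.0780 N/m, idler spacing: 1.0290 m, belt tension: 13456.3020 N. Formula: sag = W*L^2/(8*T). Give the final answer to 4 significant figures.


sag = 499.0780 * 1.0290^2 / (8 * 13456.3020)
sag = 0.004909 m


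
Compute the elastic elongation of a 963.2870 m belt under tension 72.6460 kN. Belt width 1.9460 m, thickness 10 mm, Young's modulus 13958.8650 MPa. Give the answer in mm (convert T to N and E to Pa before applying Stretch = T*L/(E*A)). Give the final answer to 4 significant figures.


A = 1.9460 * 0.01 = 0.01946 m^2
Stretch = 72.6460*1000 * 963.2870 / (13958.8650e6 * 0.01946) * 1000
Stretch = 257.6 mm


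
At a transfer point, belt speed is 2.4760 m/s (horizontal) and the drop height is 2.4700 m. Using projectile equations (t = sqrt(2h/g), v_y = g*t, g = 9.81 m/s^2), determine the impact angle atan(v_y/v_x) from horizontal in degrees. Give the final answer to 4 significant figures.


t = sqrt(2*2.4700/9.81) = 0.709625 s
v_y = 9.81 * 0.709625 = 6.96142 m/s
angle = atan(6.96142 / 2.4760) = 70.42 deg


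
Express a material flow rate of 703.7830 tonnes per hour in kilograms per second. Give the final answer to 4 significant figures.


m_dot = 703.7830 * 1000 / 3600
m_dot = 195.5 kg/s


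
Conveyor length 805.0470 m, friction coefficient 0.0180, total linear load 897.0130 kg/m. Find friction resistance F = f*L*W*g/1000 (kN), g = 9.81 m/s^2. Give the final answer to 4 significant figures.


F = 0.0180 * 805.0470 * 897.0130 * 9.81 / 1000
F = 127.5 kN


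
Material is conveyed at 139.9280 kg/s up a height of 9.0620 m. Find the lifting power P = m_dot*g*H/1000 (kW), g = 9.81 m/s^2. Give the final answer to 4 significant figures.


P = 139.9280 * 9.81 * 9.0620 / 1000
P = 12.44 kW


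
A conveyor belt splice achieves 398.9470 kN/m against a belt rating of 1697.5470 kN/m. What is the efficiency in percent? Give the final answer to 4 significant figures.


Eff = 398.9470 / 1697.5470 * 100
Eff = 23.50 %


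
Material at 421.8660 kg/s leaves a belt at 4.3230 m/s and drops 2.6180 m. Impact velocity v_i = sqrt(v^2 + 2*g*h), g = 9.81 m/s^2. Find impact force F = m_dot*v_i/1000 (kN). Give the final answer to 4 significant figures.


v_i = sqrt(4.3230^2 + 2*9.81*2.6180) = 8.3698 m/s
F = 421.8660 * 8.3698 / 1000
F = 3.531 kN


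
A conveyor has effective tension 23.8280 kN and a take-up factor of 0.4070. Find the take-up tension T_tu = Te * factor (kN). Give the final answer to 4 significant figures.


T_tu = 23.8280 * 0.4070
T_tu = 9.698 kN


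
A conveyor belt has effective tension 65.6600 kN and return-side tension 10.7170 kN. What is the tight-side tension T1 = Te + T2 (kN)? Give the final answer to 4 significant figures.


T1 = Te + T2 = 65.6600 + 10.7170
T1 = 76.38 kN


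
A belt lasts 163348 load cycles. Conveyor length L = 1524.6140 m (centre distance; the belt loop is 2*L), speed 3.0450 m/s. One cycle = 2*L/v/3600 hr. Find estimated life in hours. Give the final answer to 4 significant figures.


cycle_time = 2 * 1524.6140 / 3.0450 / 3600 = 0.278163 hr
life = 163348 * 0.278163 = 45440 hours


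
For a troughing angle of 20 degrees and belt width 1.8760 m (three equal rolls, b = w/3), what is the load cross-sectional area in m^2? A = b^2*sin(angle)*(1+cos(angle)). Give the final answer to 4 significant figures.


b = 1.8760/3 = 0.625333 m
A = 0.625333^2 * sin(20 deg) * (1 + cos(20 deg))
A = 0.2594 m^2


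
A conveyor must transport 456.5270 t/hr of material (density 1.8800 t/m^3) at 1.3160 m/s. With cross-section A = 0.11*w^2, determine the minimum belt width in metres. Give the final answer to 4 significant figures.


A_req = 456.5270 / (1.3160 * 1.8800 * 3600) = 0.0512567 m^2
w = sqrt(0.0512567 / 0.11)
w = 0.6826 m


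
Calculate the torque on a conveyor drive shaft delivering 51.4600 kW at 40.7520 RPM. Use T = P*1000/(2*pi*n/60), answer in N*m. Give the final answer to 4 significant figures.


omega = 2*pi*40.7520/60 = 4.26754 rad/s
T = 51.4600*1000 / 4.26754
T = 12060 N*m


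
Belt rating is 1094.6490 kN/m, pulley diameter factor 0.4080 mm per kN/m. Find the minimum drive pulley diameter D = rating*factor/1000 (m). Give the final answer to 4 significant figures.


D = 1094.6490 * 0.4080 / 1000
D = 0.4466 m


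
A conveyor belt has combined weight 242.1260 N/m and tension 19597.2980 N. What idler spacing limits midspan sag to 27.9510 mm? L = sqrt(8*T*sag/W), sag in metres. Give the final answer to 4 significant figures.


sag = 27.9510/1000 = 0.027951 m
L = sqrt(8 * 19597.2980 * 0.027951 / 242.1260)
L = 4.254 m


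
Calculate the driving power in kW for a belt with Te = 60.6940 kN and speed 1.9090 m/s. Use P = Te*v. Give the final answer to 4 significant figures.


P = Te * v = 60.6940 * 1.9090
P = 115.9 kW


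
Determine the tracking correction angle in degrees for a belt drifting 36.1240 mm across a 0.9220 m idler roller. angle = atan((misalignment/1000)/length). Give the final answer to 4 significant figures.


misalign_m = 36.1240 / 1000 = 0.036124 m
angle = atan(0.036124 / 0.9220)
angle = 2.244 deg


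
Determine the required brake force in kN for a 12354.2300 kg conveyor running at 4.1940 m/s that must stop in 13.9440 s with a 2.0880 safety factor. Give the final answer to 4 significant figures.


F = 12354.2300 * 4.1940 / 13.9440 * 2.0880 / 1000
F = 7.759 kN


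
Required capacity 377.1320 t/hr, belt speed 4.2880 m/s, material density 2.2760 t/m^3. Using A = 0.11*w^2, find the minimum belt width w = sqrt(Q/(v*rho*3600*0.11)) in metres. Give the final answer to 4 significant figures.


A_req = 377.1320 / (4.2880 * 2.2760 * 3600) = 0.0107341 m^2
w = sqrt(0.0107341 / 0.11)
w = 0.3124 m


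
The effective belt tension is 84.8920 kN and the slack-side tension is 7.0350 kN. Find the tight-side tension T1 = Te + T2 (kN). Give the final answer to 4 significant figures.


T1 = Te + T2 = 84.8920 + 7.0350
T1 = 91.93 kN


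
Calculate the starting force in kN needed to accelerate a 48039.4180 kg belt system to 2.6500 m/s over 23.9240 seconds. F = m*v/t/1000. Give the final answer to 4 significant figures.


F = 48039.4180 * 2.6500 / 23.9240 / 1000
F = 5.321 kN


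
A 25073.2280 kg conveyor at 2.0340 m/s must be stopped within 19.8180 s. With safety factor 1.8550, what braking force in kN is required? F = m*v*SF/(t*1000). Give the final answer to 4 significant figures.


F = 25073.2280 * 2.0340 / 19.8180 * 1.8550 / 1000
F = 4.774 kN


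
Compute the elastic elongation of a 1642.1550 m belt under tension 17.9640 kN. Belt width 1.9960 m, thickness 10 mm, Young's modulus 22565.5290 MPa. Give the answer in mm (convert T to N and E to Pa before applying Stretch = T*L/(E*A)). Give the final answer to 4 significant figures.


A = 1.9960 * 0.01 = 0.01996 m^2
Stretch = 17.9640*1000 * 1642.1550 / (22565.5290e6 * 0.01996) * 1000
Stretch = 65.50 mm


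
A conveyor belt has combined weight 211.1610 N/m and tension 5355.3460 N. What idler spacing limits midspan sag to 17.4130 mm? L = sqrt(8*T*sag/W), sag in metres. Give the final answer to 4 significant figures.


sag = 17.4130/1000 = 0.017413 m
L = sqrt(8 * 5355.3460 * 0.017413 / 211.1610)
L = 1.880 m


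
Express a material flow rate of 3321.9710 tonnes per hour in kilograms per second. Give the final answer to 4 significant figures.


m_dot = 3321.9710 * 1000 / 3600
m_dot = 922.8 kg/s


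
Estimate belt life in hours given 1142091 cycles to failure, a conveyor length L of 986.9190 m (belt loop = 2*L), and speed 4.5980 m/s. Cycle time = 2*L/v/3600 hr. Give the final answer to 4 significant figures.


cycle_time = 2 * 986.9190 / 4.5980 / 3600 = 0.119245 hr
life = 1142091 * 0.119245 = 136200 hours


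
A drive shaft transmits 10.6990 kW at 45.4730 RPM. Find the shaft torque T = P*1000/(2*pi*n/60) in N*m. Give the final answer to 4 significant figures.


omega = 2*pi*45.4730/60 = 4.76192 rad/s
T = 10.6990*1000 / 4.76192
T = 2247 N*m


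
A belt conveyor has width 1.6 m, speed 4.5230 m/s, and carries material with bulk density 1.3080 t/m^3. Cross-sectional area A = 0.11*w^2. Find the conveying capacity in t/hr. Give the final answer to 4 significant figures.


A = 0.11 * 1.6^2 = 0.2816 m^2
C = 0.2816 * 4.5230 * 1.3080 * 3600
C = 5997 t/hr


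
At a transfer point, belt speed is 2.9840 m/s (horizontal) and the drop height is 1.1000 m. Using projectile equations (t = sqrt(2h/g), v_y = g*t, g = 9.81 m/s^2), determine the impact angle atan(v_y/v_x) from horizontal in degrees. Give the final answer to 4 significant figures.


t = sqrt(2*1.1000/9.81) = 0.473562 s
v_y = 9.81 * 0.473562 = 4.64564 m/s
angle = atan(4.64564 / 2.9840) = 57.29 deg


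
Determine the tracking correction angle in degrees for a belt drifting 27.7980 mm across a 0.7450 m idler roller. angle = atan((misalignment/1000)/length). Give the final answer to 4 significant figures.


misalign_m = 27.7980 / 1000 = 0.027798 m
angle = atan(0.027798 / 0.7450)
angle = 2.137 deg


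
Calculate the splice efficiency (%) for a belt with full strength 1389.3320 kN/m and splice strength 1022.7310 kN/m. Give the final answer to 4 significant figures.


Eff = 1022.7310 / 1389.3320 * 100
Eff = 73.61 %


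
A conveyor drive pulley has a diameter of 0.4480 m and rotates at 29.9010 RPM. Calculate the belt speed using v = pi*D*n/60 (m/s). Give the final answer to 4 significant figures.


v = pi * 0.4480 * 29.9010 / 60
v = 0.7014 m/s


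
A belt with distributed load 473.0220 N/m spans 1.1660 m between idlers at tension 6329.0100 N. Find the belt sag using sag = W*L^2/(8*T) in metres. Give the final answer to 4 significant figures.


sag = 473.0220 * 1.1660^2 / (8 * 6329.0100)
sag = 0.01270 m


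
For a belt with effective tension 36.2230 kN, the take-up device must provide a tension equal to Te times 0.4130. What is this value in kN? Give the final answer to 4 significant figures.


T_tu = 36.2230 * 0.4130
T_tu = 14.96 kN


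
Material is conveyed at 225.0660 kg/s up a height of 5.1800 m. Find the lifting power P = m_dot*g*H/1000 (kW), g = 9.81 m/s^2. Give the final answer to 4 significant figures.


P = 225.0660 * 9.81 * 5.1800 / 1000
P = 11.44 kW


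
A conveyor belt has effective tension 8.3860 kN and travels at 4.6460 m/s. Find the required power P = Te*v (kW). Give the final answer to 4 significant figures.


P = Te * v = 8.3860 * 4.6460
P = 38.96 kW


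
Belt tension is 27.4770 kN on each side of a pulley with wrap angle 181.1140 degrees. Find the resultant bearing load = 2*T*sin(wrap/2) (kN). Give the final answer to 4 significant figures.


F = 2 * 27.4770 * sin(181.1140/2 deg)
F = 54.95 kN


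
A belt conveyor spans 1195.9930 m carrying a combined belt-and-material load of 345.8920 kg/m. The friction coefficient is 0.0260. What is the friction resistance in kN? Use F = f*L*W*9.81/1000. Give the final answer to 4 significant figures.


F = 0.0260 * 1195.9930 * 345.8920 * 9.81 / 1000
F = 105.5 kN


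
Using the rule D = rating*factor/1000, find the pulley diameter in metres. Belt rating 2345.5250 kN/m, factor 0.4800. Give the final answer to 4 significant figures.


D = 2345.5250 * 0.4800 / 1000
D = 1.126 m


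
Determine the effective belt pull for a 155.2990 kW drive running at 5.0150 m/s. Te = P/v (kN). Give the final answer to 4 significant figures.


Te = P / v = 155.2990 / 5.0150
Te = 30.97 kN


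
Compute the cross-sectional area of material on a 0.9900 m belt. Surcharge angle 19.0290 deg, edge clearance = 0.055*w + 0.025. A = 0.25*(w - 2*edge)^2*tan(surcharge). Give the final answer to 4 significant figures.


edge = 0.055*0.9900 + 0.025 = 0.07945 m
ew = 0.9900 - 2*0.07945 = 0.8311 m
A = 0.25 * 0.8311^2 * tan(19.0290 deg)
A = 0.05956 m^2


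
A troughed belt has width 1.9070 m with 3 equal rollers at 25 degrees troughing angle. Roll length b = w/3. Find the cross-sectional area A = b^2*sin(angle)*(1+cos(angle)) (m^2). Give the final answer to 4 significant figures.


b = 1.9070/3 = 0.635667 m
A = 0.635667^2 * sin(25 deg) * (1 + cos(25 deg))
A = 0.3255 m^2


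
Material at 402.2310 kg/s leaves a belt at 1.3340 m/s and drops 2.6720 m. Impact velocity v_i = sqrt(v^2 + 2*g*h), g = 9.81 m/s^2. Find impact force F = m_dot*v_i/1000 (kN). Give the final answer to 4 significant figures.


v_i = sqrt(1.3340^2 + 2*9.81*2.6720) = 7.36235 m/s
F = 402.2310 * 7.36235 / 1000
F = 2.961 kN


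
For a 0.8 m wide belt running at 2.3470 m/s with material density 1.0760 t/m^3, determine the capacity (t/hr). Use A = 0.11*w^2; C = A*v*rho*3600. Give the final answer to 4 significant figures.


A = 0.11 * 0.8^2 = 0.0704 m^2
C = 0.0704 * 2.3470 * 1.0760 * 3600
C = 640.0 t/hr


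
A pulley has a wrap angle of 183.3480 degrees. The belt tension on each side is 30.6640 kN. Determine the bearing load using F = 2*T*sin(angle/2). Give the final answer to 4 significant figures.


F = 2 * 30.6640 * sin(183.3480/2 deg)
F = 61.30 kN


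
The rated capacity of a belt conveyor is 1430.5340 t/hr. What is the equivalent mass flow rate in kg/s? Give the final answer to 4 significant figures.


m_dot = 1430.5340 * 1000 / 3600
m_dot = 397.4 kg/s


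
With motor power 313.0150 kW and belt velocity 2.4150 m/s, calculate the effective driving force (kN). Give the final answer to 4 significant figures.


Te = P / v = 313.0150 / 2.4150
Te = 129.6 kN


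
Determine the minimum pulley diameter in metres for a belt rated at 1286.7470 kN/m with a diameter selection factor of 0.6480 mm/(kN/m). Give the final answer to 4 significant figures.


D = 1286.7470 * 0.6480 / 1000
D = 0.8338 m


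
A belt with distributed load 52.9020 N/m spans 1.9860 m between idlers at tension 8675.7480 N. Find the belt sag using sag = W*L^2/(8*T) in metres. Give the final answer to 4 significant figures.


sag = 52.9020 * 1.9860^2 / (8 * 8675.7480)
sag = 0.003006 m


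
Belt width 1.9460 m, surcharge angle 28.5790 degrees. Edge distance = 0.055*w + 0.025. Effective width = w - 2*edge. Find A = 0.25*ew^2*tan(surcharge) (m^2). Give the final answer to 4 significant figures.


edge = 0.055*1.9460 + 0.025 = 0.13203 m
ew = 1.9460 - 2*0.13203 = 1.68194 m
A = 0.25 * 1.68194^2 * tan(28.5790 deg)
A = 0.3853 m^2


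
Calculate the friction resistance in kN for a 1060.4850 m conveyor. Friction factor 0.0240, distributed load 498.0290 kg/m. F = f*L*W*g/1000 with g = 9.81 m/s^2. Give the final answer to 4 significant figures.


F = 0.0240 * 1060.4850 * 498.0290 * 9.81 / 1000
F = 124.3 kN


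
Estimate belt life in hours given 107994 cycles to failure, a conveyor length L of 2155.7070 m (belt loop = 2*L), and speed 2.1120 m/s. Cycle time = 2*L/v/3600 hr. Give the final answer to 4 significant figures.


cycle_time = 2 * 2155.7070 / 2.1120 / 3600 = 0.567053 hr
life = 107994 * 0.567053 = 61240 hours


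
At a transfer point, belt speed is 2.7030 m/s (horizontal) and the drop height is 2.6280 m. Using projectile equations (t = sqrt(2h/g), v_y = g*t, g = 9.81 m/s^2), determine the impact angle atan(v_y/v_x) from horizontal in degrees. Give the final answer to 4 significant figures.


t = sqrt(2*2.6280/9.81) = 0.73197 s
v_y = 9.81 * 0.73197 = 7.18063 m/s
angle = atan(7.18063 / 2.7030) = 69.37 deg


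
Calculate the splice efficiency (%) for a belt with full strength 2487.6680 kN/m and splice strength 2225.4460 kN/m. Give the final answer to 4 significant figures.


Eff = 2225.4460 / 2487.6680 * 100
Eff = 89.46 %


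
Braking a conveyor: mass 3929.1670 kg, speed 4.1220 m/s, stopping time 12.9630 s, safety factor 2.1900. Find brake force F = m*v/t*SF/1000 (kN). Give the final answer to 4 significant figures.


F = 3929.1670 * 4.1220 / 12.9630 * 2.1900 / 1000
F = 2.736 kN


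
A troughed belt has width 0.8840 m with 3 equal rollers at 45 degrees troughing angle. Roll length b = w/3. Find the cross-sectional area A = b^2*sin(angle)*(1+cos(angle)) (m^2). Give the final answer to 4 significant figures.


b = 0.8840/3 = 0.294667 m
A = 0.294667^2 * sin(45 deg) * (1 + cos(45 deg))
A = 0.1048 m^2


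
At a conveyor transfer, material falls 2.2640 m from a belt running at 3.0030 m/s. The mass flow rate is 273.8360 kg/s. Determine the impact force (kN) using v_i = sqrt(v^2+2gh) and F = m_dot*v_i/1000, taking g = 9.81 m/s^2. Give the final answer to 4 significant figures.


v_i = sqrt(3.0030^2 + 2*9.81*2.2640) = 7.31011 m/s
F = 273.8360 * 7.31011 / 1000
F = 2.002 kN


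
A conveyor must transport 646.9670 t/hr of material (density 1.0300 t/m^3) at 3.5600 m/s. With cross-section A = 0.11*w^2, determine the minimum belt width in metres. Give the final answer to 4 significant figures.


A_req = 646.9670 / (3.5600 * 1.0300 * 3600) = 0.0490109 m^2
w = sqrt(0.0490109 / 0.11)
w = 0.6675 m


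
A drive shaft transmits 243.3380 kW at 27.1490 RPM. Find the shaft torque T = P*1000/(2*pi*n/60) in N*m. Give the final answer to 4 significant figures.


omega = 2*pi*27.1490/60 = 2.84304 rad/s
T = 243.3380*1000 / 2.84304
T = 85590 N*m


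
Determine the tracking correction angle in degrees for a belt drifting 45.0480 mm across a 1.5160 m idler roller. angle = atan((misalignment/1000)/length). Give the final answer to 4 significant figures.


misalign_m = 45.0480 / 1000 = 0.045048 m
angle = atan(0.045048 / 1.5160)
angle = 1.702 deg


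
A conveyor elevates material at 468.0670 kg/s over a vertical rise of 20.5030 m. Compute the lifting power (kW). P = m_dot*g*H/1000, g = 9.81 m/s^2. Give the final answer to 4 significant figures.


P = 468.0670 * 9.81 * 20.5030 / 1000
P = 94.14 kW


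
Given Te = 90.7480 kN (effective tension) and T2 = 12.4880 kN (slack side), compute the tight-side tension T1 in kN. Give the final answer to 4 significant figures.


T1 = Te + T2 = 90.7480 + 12.4880
T1 = 103.2 kN


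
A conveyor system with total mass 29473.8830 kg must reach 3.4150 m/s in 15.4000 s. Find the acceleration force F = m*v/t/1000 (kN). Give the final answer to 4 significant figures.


F = 29473.8830 * 3.4150 / 15.4000 / 1000
F = 6.536 kN


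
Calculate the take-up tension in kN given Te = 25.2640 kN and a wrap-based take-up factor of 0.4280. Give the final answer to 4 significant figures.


T_tu = 25.2640 * 0.4280
T_tu = 10.81 kN


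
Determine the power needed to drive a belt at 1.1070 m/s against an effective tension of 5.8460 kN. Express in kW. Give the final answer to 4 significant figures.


P = Te * v = 5.8460 * 1.1070
P = 6.472 kW


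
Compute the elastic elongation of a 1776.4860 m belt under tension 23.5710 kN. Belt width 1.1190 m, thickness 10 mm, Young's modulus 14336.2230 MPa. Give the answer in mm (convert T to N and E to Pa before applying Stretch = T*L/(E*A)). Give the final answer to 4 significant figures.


A = 1.1190 * 0.01 = 0.01119 m^2
Stretch = 23.5710*1000 * 1776.4860 / (14336.2230e6 * 0.01119) * 1000
Stretch = 261.0 mm


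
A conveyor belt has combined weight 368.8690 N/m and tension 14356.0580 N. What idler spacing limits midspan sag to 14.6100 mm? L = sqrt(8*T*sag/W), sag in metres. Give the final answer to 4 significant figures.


sag = 14.6100/1000 = 0.014610 m
L = sqrt(8 * 14356.0580 * 0.014610 / 368.8690)
L = 2.133 m


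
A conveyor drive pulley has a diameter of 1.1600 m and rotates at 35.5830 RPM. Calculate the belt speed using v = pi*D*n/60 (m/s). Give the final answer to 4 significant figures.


v = pi * 1.1600 * 35.5830 / 60
v = 2.161 m/s


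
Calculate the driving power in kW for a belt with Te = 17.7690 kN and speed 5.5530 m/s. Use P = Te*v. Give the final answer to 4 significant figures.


P = Te * v = 17.7690 * 5.5530
P = 98.67 kW


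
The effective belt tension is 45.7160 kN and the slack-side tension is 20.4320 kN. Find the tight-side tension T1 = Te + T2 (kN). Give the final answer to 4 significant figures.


T1 = Te + T2 = 45.7160 + 20.4320
T1 = 66.15 kN


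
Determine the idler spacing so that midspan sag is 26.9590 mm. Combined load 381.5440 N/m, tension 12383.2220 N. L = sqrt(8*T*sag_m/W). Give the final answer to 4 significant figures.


sag = 26.9590/1000 = 0.026959 m
L = sqrt(8 * 12383.2220 * 0.026959 / 381.5440)
L = 2.646 m


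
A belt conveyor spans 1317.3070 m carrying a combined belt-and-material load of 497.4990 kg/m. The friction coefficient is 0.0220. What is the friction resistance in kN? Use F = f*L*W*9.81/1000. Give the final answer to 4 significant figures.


F = 0.0220 * 1317.3070 * 497.4990 * 9.81 / 1000
F = 141.4 kN


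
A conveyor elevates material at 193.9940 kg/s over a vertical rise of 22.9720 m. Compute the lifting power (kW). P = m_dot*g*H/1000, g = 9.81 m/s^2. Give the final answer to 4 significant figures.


P = 193.9940 * 9.81 * 22.9720 / 1000
P = 43.72 kW


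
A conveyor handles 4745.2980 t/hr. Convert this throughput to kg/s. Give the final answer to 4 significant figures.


m_dot = 4745.2980 * 1000 / 3600
m_dot = 1318 kg/s


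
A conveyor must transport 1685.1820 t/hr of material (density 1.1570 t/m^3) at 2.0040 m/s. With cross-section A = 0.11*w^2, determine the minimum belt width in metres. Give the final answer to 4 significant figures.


A_req = 1685.1820 / (2.0040 * 1.1570 * 3600) = 0.201889 m^2
w = sqrt(0.201889 / 0.11)
w = 1.355 m


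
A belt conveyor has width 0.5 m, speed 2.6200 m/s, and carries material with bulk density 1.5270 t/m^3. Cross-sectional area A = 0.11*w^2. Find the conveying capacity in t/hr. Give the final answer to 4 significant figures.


A = 0.11 * 0.5^2 = 0.0275 m^2
C = 0.0275 * 2.6200 * 1.5270 * 3600
C = 396.1 t/hr


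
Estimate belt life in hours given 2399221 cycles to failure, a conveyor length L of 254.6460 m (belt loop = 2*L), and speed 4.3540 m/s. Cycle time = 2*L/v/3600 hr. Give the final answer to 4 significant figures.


cycle_time = 2 * 254.6460 / 4.3540 / 3600 = 0.032492 hr
life = 2399221 * 0.032492 = 77960 hours


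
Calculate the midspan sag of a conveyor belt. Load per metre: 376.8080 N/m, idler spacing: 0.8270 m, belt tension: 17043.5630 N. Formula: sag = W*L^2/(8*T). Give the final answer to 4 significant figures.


sag = 376.8080 * 0.8270^2 / (8 * 17043.5630)
sag = 0.001890 m


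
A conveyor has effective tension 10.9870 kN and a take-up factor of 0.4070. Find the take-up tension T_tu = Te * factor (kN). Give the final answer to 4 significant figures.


T_tu = 10.9870 * 0.4070
T_tu = 4.472 kN


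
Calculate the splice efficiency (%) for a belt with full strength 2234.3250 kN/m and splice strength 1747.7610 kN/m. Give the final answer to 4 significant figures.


Eff = 1747.7610 / 2234.3250 * 100
Eff = 78.22 %


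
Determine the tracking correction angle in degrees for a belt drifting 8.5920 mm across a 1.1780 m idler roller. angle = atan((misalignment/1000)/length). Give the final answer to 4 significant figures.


misalign_m = 8.5920 / 1000 = 0.008592 m
angle = atan(0.008592 / 1.1780)
angle = 0.4179 deg


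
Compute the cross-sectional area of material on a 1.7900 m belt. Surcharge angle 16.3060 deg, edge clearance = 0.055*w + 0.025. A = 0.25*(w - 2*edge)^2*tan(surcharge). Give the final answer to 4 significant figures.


edge = 0.055*1.7900 + 0.025 = 0.12345 m
ew = 1.7900 - 2*0.12345 = 1.5431 m
A = 0.25 * 1.5431^2 * tan(16.3060 deg)
A = 0.1741 m^2


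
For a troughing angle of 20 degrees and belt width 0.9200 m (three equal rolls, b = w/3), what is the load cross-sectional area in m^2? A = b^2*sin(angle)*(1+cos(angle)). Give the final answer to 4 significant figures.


b = 0.9200/3 = 0.306667 m
A = 0.306667^2 * sin(20 deg) * (1 + cos(20 deg))
A = 0.06239 m^2


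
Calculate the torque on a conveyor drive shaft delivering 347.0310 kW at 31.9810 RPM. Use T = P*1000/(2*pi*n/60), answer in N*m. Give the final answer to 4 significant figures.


omega = 2*pi*31.9810/60 = 3.34904 rad/s
T = 347.0310*1000 / 3.34904
T = 103600 N*m


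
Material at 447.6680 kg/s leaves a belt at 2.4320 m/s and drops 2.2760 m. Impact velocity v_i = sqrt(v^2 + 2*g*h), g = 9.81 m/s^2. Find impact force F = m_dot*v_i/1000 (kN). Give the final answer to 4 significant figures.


v_i = sqrt(2.4320^2 + 2*9.81*2.2760) = 7.11124 m/s
F = 447.6680 * 7.11124 / 1000
F = 3.183 kN


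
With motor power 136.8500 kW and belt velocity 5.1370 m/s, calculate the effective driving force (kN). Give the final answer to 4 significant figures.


Te = P / v = 136.8500 / 5.1370
Te = 26.64 kN


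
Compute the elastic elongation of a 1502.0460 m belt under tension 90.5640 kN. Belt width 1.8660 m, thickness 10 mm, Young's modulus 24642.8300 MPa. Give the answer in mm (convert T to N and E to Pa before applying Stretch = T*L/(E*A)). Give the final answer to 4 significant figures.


A = 1.8660 * 0.01 = 0.01866 m^2
Stretch = 90.5640*1000 * 1502.0460 / (24642.8300e6 * 0.01866) * 1000
Stretch = 295.8 mm
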